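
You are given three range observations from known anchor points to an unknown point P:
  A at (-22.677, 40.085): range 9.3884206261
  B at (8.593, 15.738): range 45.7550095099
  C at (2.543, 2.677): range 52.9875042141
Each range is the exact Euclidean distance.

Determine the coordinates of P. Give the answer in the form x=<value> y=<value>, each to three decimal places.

x=-22.324 y=49.467

eq1: (x + 22.677)² + (y − 40.085)² = 9.3884206261²
eq2: (x − 8.593)² + (y − 15.738)² = 45.7550095099²
eq3: (x − 2.543)² + (y − 2.677)² = 52.9875042141²
eq2−eq1, eq2−eq3 (x²,y² cancel):
  -62.540·x + 48.694·y = 3804.907714
  -12.100·x − 26.122·y = -1022.045823
det = -62.540·-26.122 − 48.694·-12.100 = 2222.867280
x = (3804.907714·-26.122 − 48.694·-1022.045823) / 2222.867280 = -22.324455
y = (-62.540·-1022.045823 − 3804.907714·-12.100) / 2222.867280 = 49.466799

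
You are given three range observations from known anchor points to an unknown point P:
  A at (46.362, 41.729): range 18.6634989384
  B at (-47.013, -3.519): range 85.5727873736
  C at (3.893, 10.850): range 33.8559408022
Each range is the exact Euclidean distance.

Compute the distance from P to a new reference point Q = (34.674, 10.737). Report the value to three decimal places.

19.846

eq1: (x − 46.362)² + (y − 41.729)² = 18.6634989384²
eq2: (x + 47.013)² + (y + 3.519)² = 85.5727873736²
eq3: (x − 3.893)² + (y − 10.850)² = 33.8559408022²
eq1−eq3, eq1−eq2 (x²,y² cancel):
  -84.938·x − 61.758·y = -4555.765071
  -186.750·x − 90.496·y = -8642.514701
det = -84.938·-90.496 − -61.758·-186.750 = -3846.757252
x = (-4555.765071·-90.496 − -61.758·-8642.514701) / -3846.757252 = 31.576182
y = (-84.938·-8642.514701 − -4555.765071·-186.750) / -3846.757252 = 30.340156
|P − Q| = √((31.576182 − 34.674)² + (30.340156 − 10.737)²) = 19.846415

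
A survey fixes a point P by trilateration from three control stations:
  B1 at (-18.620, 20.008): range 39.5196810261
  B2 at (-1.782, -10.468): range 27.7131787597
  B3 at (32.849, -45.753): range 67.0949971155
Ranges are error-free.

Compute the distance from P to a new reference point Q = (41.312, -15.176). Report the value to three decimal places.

69.750

eq1: (x + 18.620)² + (y − 20.008)² = 39.5196810261²
eq2: (x + 1.782)² + (y + 10.468)² = 27.7131787597²
eq3: (x − 32.849)² + (y + 45.753)² = 67.0949971155²
eq3−eq1, eq3−eq2 (x²,y² cancel):
  -102.938·x + 131.522·y = 514.564104
  -69.262·x + 70.570·y = 674.079099
det = -102.938·70.570 − 131.522·-69.262 = 1845.142104
x = (514.564104·70.570 − 131.522·674.079099) / 1845.142104 = -28.368245
y = (-102.938·674.079099 − 514.564104·-69.262) / 1845.142104 = -18.290524
|P − Q| = √((-28.368245 − 41.312)² + (-18.290524 − -15.176)²) = 69.749815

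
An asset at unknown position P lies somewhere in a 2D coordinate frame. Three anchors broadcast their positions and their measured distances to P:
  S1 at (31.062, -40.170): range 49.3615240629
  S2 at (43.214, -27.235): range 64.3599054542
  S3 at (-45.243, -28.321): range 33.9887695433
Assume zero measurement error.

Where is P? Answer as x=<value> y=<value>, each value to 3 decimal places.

eq1: (x − 31.062)² + (y + 40.170)² = 49.3615240629²
eq2: (x − 43.214)² + (y + 27.235)² = 64.3599054542²
eq3: (x + 45.243)² + (y + 28.321)² = 33.9887695433²
eq3−eq2, eq3−eq1 (x²,y² cancel):
  176.914·x + 2.172·y = -3226.774044
  152.610·x − 23.698·y = -1551.854949
det = 176.914·-23.698 − 2.172·152.610 = -4523.976892
x = (-3226.774044·-23.698 − 2.172·-1551.854949) / -4523.976892 = -17.647906
y = (176.914·-1551.854949 − -3226.774044·152.610) / -4523.976892 = -48.164066

x=-17.648 y=-48.164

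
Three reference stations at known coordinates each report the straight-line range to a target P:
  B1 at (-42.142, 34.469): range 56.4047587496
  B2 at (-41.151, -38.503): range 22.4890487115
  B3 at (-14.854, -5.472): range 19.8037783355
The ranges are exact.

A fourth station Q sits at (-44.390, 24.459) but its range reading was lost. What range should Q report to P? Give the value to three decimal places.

47.497

eq1: (x + 42.142)² + (y − 34.469)² = 56.4047587496²
eq2: (x + 41.151)² + (y + 38.503)² = 22.4890487115²
eq3: (x + 14.854)² + (y + 5.472)² = 19.8037783355²
eq1−eq3, eq1−eq2 (x²,y² cancel):
  54.576·x − 79.882·y = 75.831148
  1.982·x − 145.944·y = 2887.565183
det = 54.576·-145.944 − -79.882·1.982 = -7806.713620
x = (75.831148·-145.944 − -79.882·2887.565183) / -7806.713620 = -28.129299
y = (54.576·2887.565183 − 75.831148·1.982) / -7806.713620 = -20.167444
|P − Q| = √((-28.129299 − -44.390)² + (-20.167444 − 24.459)²) = 47.496630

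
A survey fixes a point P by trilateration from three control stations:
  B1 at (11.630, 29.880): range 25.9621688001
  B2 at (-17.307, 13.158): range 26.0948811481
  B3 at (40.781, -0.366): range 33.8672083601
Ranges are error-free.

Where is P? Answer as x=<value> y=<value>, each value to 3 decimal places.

x=7.236 y=4.292

eq1: (x − 11.630)² + (y − 29.880)² = 25.9621688001²
eq2: (x + 17.307)² + (y − 13.158)² = 26.0948811481²
eq3: (x − 40.781)² + (y + 0.366)² = 33.8672083601²
eq2−eq3, eq2−eq1 (x²,y² cancel):
  116.176·x − 27.048·y = 724.513724
  57.874·x + 33.444·y = 562.314700
det = 116.176·33.444 − -27.048·57.874 = 5450.766096
x = (724.513724·33.444 − -27.048·562.314700) / 5450.766096 = 7.235703
y = (116.176·562.314700 − 724.513724·57.874) / 5450.766096 = 4.292418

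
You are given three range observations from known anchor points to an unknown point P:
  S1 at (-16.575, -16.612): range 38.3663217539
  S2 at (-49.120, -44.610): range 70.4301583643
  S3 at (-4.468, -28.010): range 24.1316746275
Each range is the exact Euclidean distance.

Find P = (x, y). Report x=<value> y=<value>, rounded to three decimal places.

x=19.629 y=-29.312

eq1: (x + 16.575)² + (y + 16.612)² = 38.3663217539²
eq2: (x + 49.120)² + (y + 44.610)² = 70.4301583643²
eq3: (x + 4.468)² + (y + 28.010)² = 24.1316746275²
eq2−eq3, eq2−eq1 (x²,y² cancel):
  89.304·x + 33.200·y = 779.766111
  65.090·x + 55.996·y = -363.704769
det = 89.304·55.996 − 33.200·65.090 = 2839.678784
x = (779.766111·55.996 − 33.200·-363.704769) / 2839.678784 = 19.628552
y = (89.304·-363.704769 − 779.766111·65.090) / 2839.678784 = -29.311508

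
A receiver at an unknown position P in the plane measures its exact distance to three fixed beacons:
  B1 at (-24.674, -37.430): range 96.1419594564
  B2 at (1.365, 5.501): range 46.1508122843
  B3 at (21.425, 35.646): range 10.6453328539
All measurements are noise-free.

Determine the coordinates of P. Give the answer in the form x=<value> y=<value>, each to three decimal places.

x=30.396 y=41.377

eq1: (x + 24.674)² + (y + 37.430)² = 96.1419594564²
eq2: (x − 1.365)² + (y − 5.501)² = 46.1508122843²
eq3: (x − 21.425)² + (y − 35.646)² = 10.6453328539²
eq1−eq3, eq1−eq2 (x²,y² cancel):
  92.198·x + 146.152·y = 8849.810022
  52.078·x + 85.862·y = 5135.691944
det = 92.198·85.862 − 146.152·52.078 = 305.000820
x = (8849.810022·85.862 − 146.152·5135.691944) / 305.000820 = 30.395784
y = (92.198·5135.691944 − 8849.810022·52.078) / 305.000820 = 41.377330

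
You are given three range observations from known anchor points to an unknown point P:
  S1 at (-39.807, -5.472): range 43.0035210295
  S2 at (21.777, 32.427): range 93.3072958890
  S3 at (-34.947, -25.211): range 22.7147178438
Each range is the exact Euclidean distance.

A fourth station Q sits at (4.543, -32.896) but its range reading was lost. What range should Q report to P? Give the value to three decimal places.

35.027

eq1: (x + 39.807)² + (y + 5.472)² = 43.0035210295²
eq2: (x − 21.777)² + (y − 32.427)² = 93.3072958890²
eq3: (x + 34.947)² + (y + 25.211)² = 22.7147178438²
eq2−eq1, eq2−eq3 (x²,y² cancel):
  -123.168·x − 75.798·y = 6945.740620
  -113.448·x − 115.276·y = 8521.432331
det = -123.168·-115.276 − -75.798·-113.448 = 5599.182864
x = (6945.740620·-115.276 − -75.798·8521.432331) / 5599.182864 = -27.641474
y = (-123.168·8521.432331 − 6945.740620·-113.448) / 5599.182864 = -46.718852
|P − Q| = √((-27.641474 − 4.543)² + (-46.718852 − -32.896)²) = 35.027298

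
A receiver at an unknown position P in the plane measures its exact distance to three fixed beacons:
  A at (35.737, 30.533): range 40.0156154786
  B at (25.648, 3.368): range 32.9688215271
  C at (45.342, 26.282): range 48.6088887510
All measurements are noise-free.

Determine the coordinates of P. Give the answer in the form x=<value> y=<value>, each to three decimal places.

x=-2.852 y=19.942

eq1: (x − 35.737)² + (y − 30.533)² = 40.0156154786²
eq2: (x − 25.648)² + (y − 3.368)² = 32.9688215271²
eq3: (x − 45.342)² + (y − 26.282)² = 48.6088887510²
eq3−eq1, eq3−eq2 (x²,y² cancel):
  -19.210·x + 8.502·y = 224.331353
  -39.388·x − 45.828·y = -801.596287
det = -19.210·-45.828 − 8.502·-39.388 = 1215.232656
x = (224.331353·-45.828 − 8.502·-801.596287) / 1215.232656 = -2.851705
y = (-19.210·-801.596287 − 224.331353·-39.388) / 1215.232656 = 19.942377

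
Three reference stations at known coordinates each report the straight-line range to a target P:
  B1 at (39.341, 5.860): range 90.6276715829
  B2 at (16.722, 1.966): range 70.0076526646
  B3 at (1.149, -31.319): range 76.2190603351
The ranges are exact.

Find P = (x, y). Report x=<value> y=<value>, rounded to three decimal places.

eq1: (x − 39.341)² + (y − 5.860)² = 90.6276715829²
eq2: (x − 16.722)² + (y − 1.966)² = 70.0076526646²
eq3: (x − 1.149)² + (y + 31.319)² = 76.2190603351²
eq3−eq1, eq3−eq2 (x²,y² cancel):
  76.384·x + 74.358·y = -1804.175779
  31.146·x + 66.570·y = 209.564205
det = 76.384·66.570 − 74.358·31.146 = 2768.928612
x = (-1804.175779·66.570 − 74.358·209.564205) / 2768.928612 = -49.003342
y = (76.384·209.564205 − -1804.175779·31.146) / 2768.928612 = 26.075144

x=-49.003 y=26.075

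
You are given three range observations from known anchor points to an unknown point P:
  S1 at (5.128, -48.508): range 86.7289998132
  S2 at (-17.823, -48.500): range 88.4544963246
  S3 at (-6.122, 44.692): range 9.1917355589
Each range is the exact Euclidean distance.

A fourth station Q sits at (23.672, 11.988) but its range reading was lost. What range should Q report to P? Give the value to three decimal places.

eq1: (x − 5.128)² + (y + 48.508)² = 86.7289998132²
eq2: (x + 17.823)² + (y + 48.500)² = 88.4544963246²
eq3: (x + 6.122)² + (y − 44.692)² = 9.1917355589²
eq1−eq3, eq1−eq2 (x²,y² cancel):
  -22.500·x + 186.400·y = 7092.962706
  -45.902·x + 0.016·y = -11.691630
det = -22.500·0.016 − 186.400·-45.902 = 8555.772800
x = (7092.962706·0.016 − 186.400·-11.691630) / 8555.772800 = 0.267984
y = (-22.500·-11.691630 − 7092.962706·-45.902) / 8555.772800 = 38.084723
|P − Q| = √((0.267984 − 23.672)² + (38.084723 − 11.988)²) = 35.054057

35.054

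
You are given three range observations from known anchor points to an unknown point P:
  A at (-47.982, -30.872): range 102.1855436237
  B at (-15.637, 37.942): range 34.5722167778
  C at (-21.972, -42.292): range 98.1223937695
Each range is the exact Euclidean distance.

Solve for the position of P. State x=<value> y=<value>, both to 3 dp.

x=17.587 y=47.503

eq1: (x + 47.982)² + (y + 30.872)² = 102.1855436237²
eq2: (x + 15.637)² + (y − 37.942)² = 34.5722167778²
eq3: (x + 21.972)² + (y + 42.292)² = 98.1223937695²
eq1−eq2, eq1−eq3 (x²,y² cancel):
  64.690·x + 137.628·y = 7675.405578
  52.020·x − 22.840·y = -170.089493
det = 64.690·-22.840 − 137.628·52.020 = -8636.928160
x = (7675.405578·-22.840 − 137.628·-170.089493) / -8636.928160 = 17.586946
y = (64.690·-170.089493 − 7675.405578·52.020) / -8636.928160 = 47.502732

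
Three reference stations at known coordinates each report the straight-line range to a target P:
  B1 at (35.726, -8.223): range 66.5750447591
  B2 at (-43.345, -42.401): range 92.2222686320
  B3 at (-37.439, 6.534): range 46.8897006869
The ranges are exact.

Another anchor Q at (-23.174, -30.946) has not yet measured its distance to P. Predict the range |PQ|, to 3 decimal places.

75.143

eq1: (x − 35.726)² + (y + 8.223)² = 66.5750447591²
eq2: (x + 43.345)² + (y + 42.401)² = 92.2222686320²
eq3: (x + 37.439)² + (y − 6.534)² = 46.8897006869²
eq2−eq3, eq2−eq1 (x²,y² cancel):
  11.812·x + 97.870·y = 4074.040852
  158.142·x + 68.356·y = 1740.041226
det = 11.812·68.356 − 97.870·158.142 = -14669.936468
x = (4074.040852·68.356 − 97.870·1740.041226) / -14669.936468 = -7.374763
y = (11.812·1740.041226 − 4074.040852·158.142) / -14669.936468 = 42.517130
|P − Q| = √((-7.374763 − -23.174)² + (42.517130 − -30.946)²) = 75.142847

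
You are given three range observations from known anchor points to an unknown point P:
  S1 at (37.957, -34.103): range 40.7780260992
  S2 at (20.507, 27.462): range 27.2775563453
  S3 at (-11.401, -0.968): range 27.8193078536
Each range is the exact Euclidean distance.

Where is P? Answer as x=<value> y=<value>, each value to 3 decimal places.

x=16.380 y=0.499

eq1: (x − 37.957)² + (y + 34.103)² = 40.7780260992²
eq2: (x − 20.507)² + (y − 27.462)² = 27.2775563453²
eq3: (x + 11.401)² + (y + 0.968)² = 27.8193078536²
eq2−eq1, eq2−eq3 (x²,y² cancel):
  34.900·x − 123.130·y = 510.267633
  -63.816·x − 56.860·y = -1073.627477
det = 34.900·-56.860 − -123.130·-63.816 = -9842.078080
x = (510.267633·-56.860 − -123.130·-1073.627477) / -9842.078080 = 16.379627
y = (34.900·-1073.627477 − 510.267633·-63.816) / -9842.078080 = 0.498509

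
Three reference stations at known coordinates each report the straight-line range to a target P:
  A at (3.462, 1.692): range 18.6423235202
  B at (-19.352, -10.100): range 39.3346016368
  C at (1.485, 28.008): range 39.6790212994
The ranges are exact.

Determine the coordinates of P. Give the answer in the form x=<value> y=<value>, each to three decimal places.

eq1: (x − 3.462)² + (y − 1.692)² = 18.6423235202²
eq2: (x + 19.352)² + (y + 10.100)² = 39.3346016368²
eq3: (x − 1.485)² + (y − 28.008)² = 39.6790212994²
eq1−eq2, eq1−eq3 (x²,y² cancel):
  -45.628·x − 23.584·y = -738.013064
  -3.954·x + 52.632·y = -455.083524
det = -45.628·52.632 − -23.584·-3.954 = -2494.744032
x = (-738.013064·52.632 − -23.584·-455.083524) / -2494.744032 = 19.872096
y = (-45.628·-455.083524 − -738.013064·-3.954) / -2494.744032 = -7.153619

x=19.872 y=-7.154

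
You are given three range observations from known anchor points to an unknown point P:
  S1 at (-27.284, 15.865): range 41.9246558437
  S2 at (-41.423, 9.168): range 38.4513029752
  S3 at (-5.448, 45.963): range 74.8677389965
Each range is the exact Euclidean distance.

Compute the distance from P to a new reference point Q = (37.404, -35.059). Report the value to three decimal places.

eq1: (x + 27.284)² + (y − 15.865)² = 41.9246558437²
eq2: (x + 41.423)² + (y − 9.168)² = 38.4513029752²
eq3: (x + 5.448)² + (y − 45.963)² = 74.8677389965²
eq2−eq1, eq2−eq3 (x²,y² cancel):
  28.278·x + 13.394·y = -1082.976339
  71.950·x + 73.590·y = -3784.314722
det = 28.278·73.590 − 13.394·71.950 = 1117.279720
x = (-1082.976339·73.590 − 13.394·-3784.314722) / 1117.279720 = -25.964060
y = (28.278·-3784.314722 − -1082.976339·71.950) / 1117.279720 = -26.038872
|P − Q| = √((-25.964060 − 37.404)² + (-26.038872 − -35.059)²) = 64.006825

64.007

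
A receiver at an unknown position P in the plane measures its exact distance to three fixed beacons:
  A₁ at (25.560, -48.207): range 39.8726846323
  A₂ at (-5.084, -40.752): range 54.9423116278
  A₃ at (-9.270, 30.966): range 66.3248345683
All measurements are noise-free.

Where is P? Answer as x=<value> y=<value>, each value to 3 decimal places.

eq1: (x − 25.560)² + (y + 48.207)² = 39.8726846323²
eq2: (x + 5.084)² + (y + 40.752)² = 54.9423116278²
eq3: (x + 9.270)² + (y − 30.966)² = 66.3248345683²
eq2−eq3, eq2−eq1 (x²,y² cancel):
  -8.372·x + 143.436·y = -2022.072578
  61.288·x − 14.910·y = 2719.482516
det = -8.372·-14.910 − 143.436·61.288 = -8666.079048
x = (-2022.072578·-14.910 − 143.436·2719.482516) / -8666.079048 = 41.532346
y = (-8.372·2719.482516 − -2022.072578·61.288) / -8666.079048 = -11.673246

x=41.532 y=-11.673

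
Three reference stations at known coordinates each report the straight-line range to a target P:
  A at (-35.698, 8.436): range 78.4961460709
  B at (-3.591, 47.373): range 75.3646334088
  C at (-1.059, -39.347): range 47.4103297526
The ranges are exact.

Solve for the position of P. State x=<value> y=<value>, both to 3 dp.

x=39.355 y=-14.558

eq1: (x + 35.698)² + (y − 8.436)² = 78.4961460709²
eq2: (x + 3.591)² + (y − 47.373)² = 75.3646334088²
eq3: (x + 1.059)² + (y + 39.347)² = 47.4103297526²
eq2−eq3, eq2−eq1 (x²,y² cancel):
  5.064·x − 173.440·y = 2724.300082
  -64.214·x − 77.874·y = -1393.400089
det = 5.064·-77.874 − -173.440·-64.214 = -11531.630096
x = (2724.300082·-77.874 − -173.440·-1393.400089) / -11531.630096 = 39.354666
y = (5.064·-1393.400089 − 2724.300082·-64.214) / -11531.630096 = -14.558395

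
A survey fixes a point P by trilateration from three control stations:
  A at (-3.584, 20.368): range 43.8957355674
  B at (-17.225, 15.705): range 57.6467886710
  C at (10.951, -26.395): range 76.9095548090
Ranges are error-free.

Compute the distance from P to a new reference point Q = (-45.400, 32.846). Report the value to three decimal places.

eq1: (x + 3.584)² + (y − 20.368)² = 43.8957355674²
eq2: (x + 17.225)² + (y − 15.705)² = 57.6467886710²
eq3: (x − 10.951)² + (y + 26.395)² = 76.9095548090²
eq3−eq1, eq3−eq2 (x²,y² cancel):
  -29.070·x + 93.526·y = 3599.324074
  -56.352·x + 84.200·y = 2318.654601
det = -29.070·84.200 − 93.526·-56.352 = 2822.683152
x = (3599.324074·84.200 − 93.526·2318.654601) / 2822.683152 = 30.541365
y = (-29.070·2318.654601 − 3599.324074·-56.352) / 2822.683152 = 47.977691
|P − Q| = √((30.541365 − -45.400)² + (47.977691 − 32.846)²) = 77.434224

77.434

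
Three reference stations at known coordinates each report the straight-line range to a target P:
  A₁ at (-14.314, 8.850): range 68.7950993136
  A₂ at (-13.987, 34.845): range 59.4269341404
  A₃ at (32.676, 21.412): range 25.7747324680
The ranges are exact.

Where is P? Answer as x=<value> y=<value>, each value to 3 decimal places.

eq1: (x + 14.314)² + (y − 8.850)² = 68.7950993136²
eq2: (x + 13.987)² + (y − 34.845)² = 59.4269341404²
eq3: (x − 32.676)² + (y − 21.412)² = 25.7747324680²
eq1−eq3, eq1−eq2 (x²,y² cancel):
  93.980·x + 25.124·y = 5311.410480
  0.654·x + 51.990·y = 2327.802286
det = 93.980·51.990 − 25.124·0.654 = 4869.589104
x = (5311.410480·51.990 − 25.124·2327.802286) / 4869.589104 = 44.697103
y = (93.980·2327.802286 − 5311.410480·0.654) / 4869.589104 = 44.211779

x=44.697 y=44.212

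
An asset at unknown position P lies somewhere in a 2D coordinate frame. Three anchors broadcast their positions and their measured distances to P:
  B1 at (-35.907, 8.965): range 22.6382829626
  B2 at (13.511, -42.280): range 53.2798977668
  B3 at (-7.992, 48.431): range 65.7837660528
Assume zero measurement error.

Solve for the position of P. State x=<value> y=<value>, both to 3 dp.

x=-31.106 y=-13.158

eq1: (x + 35.907)² + (y − 8.965)² = 22.6382829626²
eq2: (x − 13.511)² + (y + 42.280)² = 53.2798977668²
eq3: (x + 7.992)² + (y − 48.431)² = 65.7837660528²
eq2−eq3, eq2−eq1 (x²,y² cancel):
  -43.006·x + 181.422·y = -1049.468066
  -98.836·x + 102.490·y = 1725.794004
det = -43.006·102.490 − 181.422·-98.836 = 13523.339852
x = (-1049.468066·102.490 − 181.422·1725.794004) / 13523.339852 = -31.105998
y = (-43.006·1725.794004 − -1049.468066·-98.836) / 13523.339852 = -13.158341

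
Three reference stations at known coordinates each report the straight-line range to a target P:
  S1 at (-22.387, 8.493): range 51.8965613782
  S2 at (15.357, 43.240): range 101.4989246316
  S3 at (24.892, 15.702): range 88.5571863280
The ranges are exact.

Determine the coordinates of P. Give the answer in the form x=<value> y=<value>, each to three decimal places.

eq1: (x + 22.387)² + (y − 8.493)² = 51.8965613782²
eq2: (x − 15.357)² + (y − 43.240)² = 101.4989246316²
eq3: (x − 24.892)² + (y − 15.702)² = 88.5571863280²
eq3−eq2, eq3−eq1 (x²,y² cancel):
  -19.070·x + 55.076·y = -1220.285870
  -94.558·x − 14.418·y = 4856.266517
det = -19.070·-14.418 − 55.076·-94.558 = 5482.827668
x = (-1220.285870·-14.418 − 55.076·4856.266517) / 5482.827668 = -45.573136
y = (-19.070·4856.266517 − -1220.285870·-94.558) / 5482.827668 = -37.936044

x=-45.573 y=-37.936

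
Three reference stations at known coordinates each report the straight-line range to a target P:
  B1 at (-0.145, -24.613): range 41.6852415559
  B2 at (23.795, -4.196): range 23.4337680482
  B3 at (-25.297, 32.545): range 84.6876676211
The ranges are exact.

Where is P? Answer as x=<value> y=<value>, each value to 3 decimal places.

eq1: (x + 0.145)² + (y + 24.613)² = 41.6852415559²
eq2: (x − 23.795)² + (y + 4.196)² = 23.4337680482²
eq3: (x + 25.297)² + (y − 32.545)² = 84.6876676211²
eq3−eq1, eq3−eq2 (x²,y² cancel):
  50.304·x − 114.316·y = 4341.047244
  98.184·x − 73.482·y = 5507.552769
det = 50.304·-73.482 − -114.316·98.184 = 7527.563616
x = (4341.047244·-73.482 − -114.316·5507.552769) / 7527.563616 = 41.263360
y = (50.304·5507.552769 − 4341.047244·98.184) / 7527.563616 = -19.816431

x=41.263 y=-19.816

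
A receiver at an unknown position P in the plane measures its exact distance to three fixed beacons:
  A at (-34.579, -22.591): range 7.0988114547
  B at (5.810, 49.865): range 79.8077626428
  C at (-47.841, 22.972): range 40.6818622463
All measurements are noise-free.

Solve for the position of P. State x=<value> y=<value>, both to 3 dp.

x=-38.377 y=-16.594

eq1: (x + 34.579)² + (y + 22.591)² = 7.0988114547²
eq2: (x − 5.810)² + (y − 49.865)² = 79.8077626428²
eq3: (x + 47.841)² + (y − 22.972)² = 40.6818622463²
eq2−eq3, eq2−eq1 (x²,y² cancel):
  -107.302·x − 53.786·y = 5010.464802
  -80.778·x − 144.912·y = 5504.672051
det = -107.302·-144.912 − -53.786·-80.778 = 11204.621916
x = (5010.464802·-144.912 − -53.786·5504.672051) / 11204.621916 = -38.377215
y = (-107.302·5504.672051 − 5010.464802·-80.778) / 11204.621916 = -16.593777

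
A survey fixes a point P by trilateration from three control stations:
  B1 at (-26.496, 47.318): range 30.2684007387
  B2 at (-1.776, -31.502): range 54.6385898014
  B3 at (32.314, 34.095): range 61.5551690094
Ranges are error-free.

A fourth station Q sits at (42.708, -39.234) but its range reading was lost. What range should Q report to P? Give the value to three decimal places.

89.466

eq1: (x + 26.496)² + (y − 47.318)² = 30.2684007387²
eq2: (x + 1.776)² + (y + 31.502)² = 54.6385898014²
eq3: (x − 32.314)² + (y − 34.095)² = 61.5551690094²
eq3−eq1, eq3−eq2 (x²,y² cancel):
  -117.620·x + 26.446·y = 3607.230267
  -68.180·x − 131.194·y = -407.470105
det = -117.620·-131.194 − 26.446·-68.180 = 17234.126560
x = (3607.230267·-131.194 − 26.446·-407.470105) / 17234.126560 = -26.834607
y = (-117.620·-407.470105 − 3607.230267·-68.180) / 17234.126560 = 17.051493
|P − Q| = √((-26.834607 − 42.708)² + (17.051493 − -39.234)²) = 89.466368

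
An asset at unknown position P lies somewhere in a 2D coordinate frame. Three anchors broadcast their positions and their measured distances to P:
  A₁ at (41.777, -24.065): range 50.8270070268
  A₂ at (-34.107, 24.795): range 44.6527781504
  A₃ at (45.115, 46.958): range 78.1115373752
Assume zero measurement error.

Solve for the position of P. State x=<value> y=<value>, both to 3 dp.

eq1: (x − 41.777)² + (y + 24.065)² = 50.8270070268²
eq2: (x + 34.107)² + (y − 24.795)² = 44.6527781504²
eq3: (x − 45.115)² + (y − 46.958)² = 78.1115373752²
eq3−eq1, eq3−eq2 (x²,y² cancel):
  -6.676·x − 142.046·y = 1602.052593
  -158.444·x − 44.326·y = 1645.204160
det = -6.676·-44.326 − -142.046·-158.444 = -22210.416048
x = (1602.052593·-44.326 − -142.046·1645.204160) / -22210.416048 = -7.324585
y = (-6.676·1645.204160 − 1602.052593·-158.444) / -22210.416048 = -10.934160

x=-7.325 y=-10.934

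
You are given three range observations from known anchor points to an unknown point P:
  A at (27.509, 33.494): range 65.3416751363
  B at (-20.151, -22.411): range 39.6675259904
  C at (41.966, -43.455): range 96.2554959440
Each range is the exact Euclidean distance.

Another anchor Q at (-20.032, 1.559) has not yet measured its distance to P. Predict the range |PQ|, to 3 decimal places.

eq1: (x − 27.509)² + (y − 33.494)² = 65.3416751363²
eq2: (x + 20.151)² + (y + 22.411)² = 39.6675259904²
eq3: (x − 41.966)² + (y + 43.455)² = 96.2554959440²
eq2−eq1, eq2−eq3 (x²,y² cancel):
  95.320·x + 111.810·y = -1725.744496
  124.234·x − 42.088·y = -4950.441422
det = 95.320·-42.088 − 111.810·124.234 = -17902.431700
x = (-1725.744496·-42.088 − 111.810·-4950.441422) / -17902.431700 = -34.975248
y = (95.320·-4950.441422 − -1725.744496·124.234) / -17902.431700 = 14.382400
|P − Q| = √((-34.975248 − -20.032)² + (14.382400 − 1.559)²) = 19.691121

19.691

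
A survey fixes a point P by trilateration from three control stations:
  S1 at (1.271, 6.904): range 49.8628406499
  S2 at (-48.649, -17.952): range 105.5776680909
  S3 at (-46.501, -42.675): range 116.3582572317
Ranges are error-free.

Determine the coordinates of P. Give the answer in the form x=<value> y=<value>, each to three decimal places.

x=47.203 y=26.309

eq1: (x − 1.271)² + (y − 6.904)² = 49.8628406499²
eq2: (x + 48.649)² + (y + 17.952)² = 105.5776680909²
eq3: (x + 46.501)² + (y + 42.675)² = 116.3582572317²
eq1−eq3, eq1−eq2 (x²,y² cancel):
  -95.544·x − 99.158·y = -7118.723179
  -99.840·x − 49.712·y = -6020.622274
det = -95.544·-49.712 − -99.158·-99.840 = -5150.251392
x = (-7118.723179·-49.712 − -99.158·-6020.622274) / -5150.251392 = 47.202919
y = (-95.544·-6020.622274 − -7118.723179·-99.840) / -5150.251392 = 26.309199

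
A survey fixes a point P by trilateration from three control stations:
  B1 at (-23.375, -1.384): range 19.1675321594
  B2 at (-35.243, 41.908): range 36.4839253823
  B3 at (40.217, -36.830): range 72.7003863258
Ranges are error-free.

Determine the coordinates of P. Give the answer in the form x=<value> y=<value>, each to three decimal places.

eq1: (x + 23.375)² + (y + 1.384)² = 19.1675321594²
eq2: (x + 35.243)² + (y − 41.908)² = 36.4839253823²
eq3: (x − 40.217)² + (y + 36.830)² = 72.7003863258²
eq1−eq2, eq1−eq3 (x²,y² cancel):
  -23.736·x + 86.584·y = 1486.360910
  127.184·x − 70.892·y = -2492.401975
det = -23.736·-70.892 − 86.584·127.184 = -9329.406944
x = (1486.360910·-70.892 − 86.584·-2492.401975) / -9329.406944 = -11.836876
y = (-23.736·-2492.401975 − 1486.360910·127.184) / -9329.406944 = 13.921750

x=-11.837 y=13.922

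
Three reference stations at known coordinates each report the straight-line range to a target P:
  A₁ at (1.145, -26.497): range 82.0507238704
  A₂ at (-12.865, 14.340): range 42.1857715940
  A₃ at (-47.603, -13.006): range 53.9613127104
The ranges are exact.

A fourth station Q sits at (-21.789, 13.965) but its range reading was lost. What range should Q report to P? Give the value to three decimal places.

eq1: (x − 1.145)² + (y + 26.497)² = 82.0507238704²
eq2: (x + 12.865)² + (y − 14.340)² = 42.1857715940²
eq3: (x + 47.603)² + (y + 13.006)² = 53.9613127104²
eq1−eq2, eq1−eq3 (x²,y² cancel):
  -28.020·x + 81.674·y = 4620.423754
  -97.496·x + 26.982·y = 5552.297629
det = -28.020·26.982 − 81.674·-97.496 = 7206.852664
x = (4620.423754·26.982 − 81.674·5552.297629) / 7206.852664 = -45.624643
y = (-28.020·5552.297629 − 4620.423754·-97.496) / 7206.852664 = 40.919035
|P − Q| = √((-45.624643 − -21.789)² + (40.919035 − 13.965)²) = 35.981355

35.981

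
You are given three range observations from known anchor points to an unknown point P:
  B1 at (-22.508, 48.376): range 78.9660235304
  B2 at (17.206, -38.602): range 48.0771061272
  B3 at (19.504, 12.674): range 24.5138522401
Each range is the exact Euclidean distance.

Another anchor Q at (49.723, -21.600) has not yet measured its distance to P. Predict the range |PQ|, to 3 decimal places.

25.497

eq1: (x + 22.508)² + (y − 48.376)² = 78.9660235304²
eq2: (x − 17.206)² + (y + 38.602)² = 48.0771061272²
eq3: (x − 19.504)² + (y − 12.674)² = 24.5138522401²
eq2−eq1, eq2−eq3 (x²,y² cancel):
  -79.428·x + 173.956·y = -2863.538139
  4.596·x + 102.552·y = 465.354634
det = -79.428·102.552 − 173.956·4.596 = -8945.002032
x = (-2863.538139·102.552 − 173.956·465.354634) / -8945.002032 = 41.879565
y = (-79.428·465.354634 − -2863.538139·4.596) / -8945.002032 = 2.660856
|P − Q| = √((41.879565 − 49.723)² + (2.660856 − -21.600)²) = 25.497228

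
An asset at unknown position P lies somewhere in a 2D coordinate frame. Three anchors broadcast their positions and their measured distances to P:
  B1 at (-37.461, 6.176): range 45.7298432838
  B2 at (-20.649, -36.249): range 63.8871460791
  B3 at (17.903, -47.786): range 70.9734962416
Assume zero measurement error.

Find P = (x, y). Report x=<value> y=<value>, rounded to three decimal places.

eq1: (x + 37.461)² + (y − 6.176)² = 45.7298432838²
eq2: (x + 20.649)² + (y + 36.249)² = 63.8871460791²
eq3: (x − 17.903)² + (y + 47.786)² = 70.9734962416²
eq2−eq1, eq2−eq3 (x²,y² cancel):
  -33.624·x + 84.850·y = 1691.447162
  77.104·x − 23.074·y = -92.021732
det = -33.624·-23.074 − 84.850·77.104 = -5766.434224
x = (1691.447162·-23.074 − 84.850·-92.021732) / -5766.434224 = 5.414162
y = (-33.624·-92.021732 − 1691.447162·77.104) / -5766.434224 = 22.080058

x=5.414 y=22.080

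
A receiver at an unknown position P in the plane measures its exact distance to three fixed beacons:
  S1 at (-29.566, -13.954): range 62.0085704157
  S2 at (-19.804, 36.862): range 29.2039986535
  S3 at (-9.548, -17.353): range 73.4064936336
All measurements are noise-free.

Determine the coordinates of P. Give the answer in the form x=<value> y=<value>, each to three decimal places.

eq1: (x + 29.566)² + (y + 13.954)² = 62.0085704157²
eq2: (x + 19.804)² + (y − 36.862)² = 29.2039986535²
eq3: (x + 9.548)² + (y + 17.353)² = 73.4064936336²
eq2−eq1, eq2−eq3 (x²,y² cancel):
  -19.524·x − 101.632·y = -3674.332256
  20.512·x − 108.430·y = -5894.354317
det = -19.524·-108.430 − -101.632·20.512 = 4201.662904
x = (-3674.332256·-108.430 − -101.632·-5894.354317) / 4201.662904 = -47.754229
y = (-19.524·-5894.354317 − -3674.332256·20.512) / 4201.662904 = 45.327120

x=-47.754 y=45.327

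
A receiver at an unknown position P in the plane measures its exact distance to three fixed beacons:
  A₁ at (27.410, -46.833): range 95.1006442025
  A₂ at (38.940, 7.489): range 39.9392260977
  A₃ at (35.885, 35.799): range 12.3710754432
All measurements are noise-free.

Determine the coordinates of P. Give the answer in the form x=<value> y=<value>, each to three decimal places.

eq1: (x − 27.410)² + (y + 46.833)² = 95.1006442025²
eq2: (x − 38.940)² + (y − 7.489)² = 39.9392260977²
eq3: (x − 35.885)² + (y − 35.799)² = 12.3710754432²
eq1−eq3, eq1−eq2 (x²,y² cancel):
  16.950·x + 165.264·y = 8515.752657
  23.060·x + 108.644·y = 6076.761478
det = 16.950·108.644 − 165.264·23.060 = -1969.472040
x = (8515.752657·108.644 − 165.264·6076.761478) / -1969.472040 = 40.155166
y = (16.950·6076.761478 − 8515.752657·23.060) / -1969.472040 = 47.409736

x=40.155 y=47.410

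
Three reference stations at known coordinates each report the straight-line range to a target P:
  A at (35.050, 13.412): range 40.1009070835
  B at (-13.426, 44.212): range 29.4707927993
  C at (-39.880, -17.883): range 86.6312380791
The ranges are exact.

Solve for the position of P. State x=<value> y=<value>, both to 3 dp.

eq1: (x − 35.050)² + (y − 13.412)² = 40.1009070835²
eq2: (x + 13.426)² + (y − 44.212)² = 29.4707927993²
eq3: (x + 39.880)² + (y + 17.883)² = 86.6312380791²
eq3−eq1, eq3−eq2 (x²,y² cancel):
  149.860·x + 62.590·y = 5395.056817
  52.908·x + 124.190·y = 6861.186114
det = 149.860·124.190 − 62.590·52.908 = 15299.601680
x = (5395.056817·124.190 − 62.590·6861.186114) / 15299.601680 = 15.723969
y = (149.860·6861.186114 − 5395.056817·52.908) / 15299.601680 = 48.548694

x=15.724 y=48.549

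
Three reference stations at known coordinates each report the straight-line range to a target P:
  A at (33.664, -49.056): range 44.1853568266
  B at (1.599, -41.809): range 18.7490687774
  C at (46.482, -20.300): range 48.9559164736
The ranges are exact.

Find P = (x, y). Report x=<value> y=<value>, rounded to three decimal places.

eq1: (x − 33.664)² + (y + 49.056)² = 44.1853568266²
eq2: (x − 1.599)² + (y + 41.809)² = 18.7490687774²
eq3: (x − 46.482)² + (y + 20.300)² = 48.9559164736²
eq2−eq3, eq2−eq1 (x²,y² cancel):
  89.766·x + 43.018·y = -1223.037136
  64.130·x − 14.494·y = 188.388572
det = 89.766·-14.494 − 43.018·64.130 = -4059.812744
x = (-1223.037136·-14.494 − 43.018·188.388572) / -4059.812744 = -2.370208
y = (89.766·188.388572 − -1223.037136·64.130) / -4059.812744 = -23.484891

x=-2.370 y=-23.485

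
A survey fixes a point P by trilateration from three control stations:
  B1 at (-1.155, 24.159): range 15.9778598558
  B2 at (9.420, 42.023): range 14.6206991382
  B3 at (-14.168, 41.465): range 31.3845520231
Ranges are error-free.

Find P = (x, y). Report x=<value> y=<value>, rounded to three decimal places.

x=14.293 y=28.238

eq1: (x + 1.155)² + (y − 24.159)² = 15.9778598558²
eq2: (x − 9.420)² + (y − 42.023)² = 14.6206991382²
eq3: (x + 14.168)² + (y − 41.465)² = 31.3845520231²
eq3−eq1, eq3−eq2 (x²,y² cancel):
  26.026·x − 34.612·y = -605.389043
  47.176·x + 1.116·y = 705.815742
det = 26.026·1.116 − -34.612·47.176 = 1661.900728
x = (-605.389043·1.116 − -34.612·705.815742) / 1661.900728 = 14.293321
y = (26.026·705.815742 − -605.389043·47.176) / 1661.900728 = 28.238386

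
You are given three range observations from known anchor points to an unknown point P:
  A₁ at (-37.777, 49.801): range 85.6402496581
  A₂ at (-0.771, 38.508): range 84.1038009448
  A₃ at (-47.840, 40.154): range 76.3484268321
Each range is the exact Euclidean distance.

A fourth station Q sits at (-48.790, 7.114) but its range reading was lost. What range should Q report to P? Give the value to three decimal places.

eq1: (x + 37.777)² + (y − 49.801)² = 85.6402496581²
eq2: (x + 0.771)² + (y − 38.508)² = 84.1038009448²
eq3: (x + 47.840)² + (y − 40.154)² = 76.3484268321²
eq1−eq2, eq1−eq3 (x²,y² cancel):
  74.012·x − 22.586·y = -2162.977797
  -20.126·x − 19.294·y = 1498.938068
det = 74.012·-19.294 − -22.586·-20.126 = -1882.553364
x = (-2162.977797·-19.294 − -22.586·1498.938068) / -1882.553364 = -40.151589
y = (74.012·1498.938068 − -2162.977797·-20.126) / -1882.553364 = -35.806323
|P − Q| = √((-40.151589 − -48.790)² + (-35.806323 − 7.114)²) = 43.781003

43.781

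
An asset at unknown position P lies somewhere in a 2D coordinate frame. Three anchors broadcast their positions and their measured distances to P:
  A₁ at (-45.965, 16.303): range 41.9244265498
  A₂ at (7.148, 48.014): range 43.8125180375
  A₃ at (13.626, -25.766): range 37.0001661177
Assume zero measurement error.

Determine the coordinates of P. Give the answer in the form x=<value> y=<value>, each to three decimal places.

eq1: (x + 45.965)² + (y − 16.303)² = 41.9244265498²
eq2: (x − 7.148)² + (y − 48.014)² = 43.8125180375²
eq3: (x − 13.626)² + (y + 25.766)² = 37.0001661177²
eq1−eq2, eq1−eq3 (x²,y² cancel):
  106.226·x + 63.422·y = -184.010129
  119.182·x − 84.138·y = -1140.369153
det = 106.226·-84.138 − 63.422·119.182 = -16496.403992
x = (-184.010129·-84.138 − 63.422·-1140.369153) / -16496.403992 = -5.322780
y = (106.226·-1140.369153 − -184.010129·119.182) / -16496.403992 = 6.013805

x=-5.323 y=6.014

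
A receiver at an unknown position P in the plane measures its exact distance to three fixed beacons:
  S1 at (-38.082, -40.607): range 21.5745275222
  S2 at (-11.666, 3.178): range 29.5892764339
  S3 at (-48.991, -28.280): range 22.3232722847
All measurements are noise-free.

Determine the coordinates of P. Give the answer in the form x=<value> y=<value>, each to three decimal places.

eq1: (x + 38.082)² + (y + 40.607)² = 21.5745275222²
eq2: (x + 11.666)² + (y − 3.178)² = 29.5892764339²
eq3: (x + 48.991)² + (y + 28.280)² = 22.3232722847²
eq1−eq3, eq1−eq2 (x²,y² cancel):
  -21.818·x + 24.654·y = 67.841060
  52.832·x + 87.570·y = -3363.036975
det = -21.818·87.570 − 24.654·52.832 = -3213.122388
x = (67.841060·87.570 − 24.654·-3363.036975) / -3213.122388 = -27.653212
y = (-21.818·-3363.036975 − 67.841060·52.832) / -3213.122388 = -21.720480

x=-27.653 y=-21.720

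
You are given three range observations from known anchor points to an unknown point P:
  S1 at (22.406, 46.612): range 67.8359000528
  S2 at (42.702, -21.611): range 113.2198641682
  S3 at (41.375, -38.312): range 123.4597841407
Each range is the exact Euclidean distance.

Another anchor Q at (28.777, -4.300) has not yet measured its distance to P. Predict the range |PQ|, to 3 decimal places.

eq1: (x − 22.406)² + (y − 46.612)² = 67.8359000528²
eq2: (x − 42.702)² + (y + 21.611)² = 113.2198641682²
eq3: (x − 41.375)² + (y + 38.312)² = 123.4597841407²
eq2−eq3, eq2−eq1 (x²,y² cancel):
  -2.654·x − 33.402·y = -1534.376814
  -40.592·x + 136.446·y = 8601.239561
det = -2.654·136.446 − -33.402·-40.592 = -1717.981668
x = (-1534.376814·136.446 − -33.402·8601.239561) / -1717.981668 = -45.366622
y = (-2.654·8601.239561 − -1534.376814·-40.592) / -1717.981668 = 49.541340
|P − Q| = √((-45.366622 − 28.777)² + (49.541340 − -4.300)²) = 91.630598

91.631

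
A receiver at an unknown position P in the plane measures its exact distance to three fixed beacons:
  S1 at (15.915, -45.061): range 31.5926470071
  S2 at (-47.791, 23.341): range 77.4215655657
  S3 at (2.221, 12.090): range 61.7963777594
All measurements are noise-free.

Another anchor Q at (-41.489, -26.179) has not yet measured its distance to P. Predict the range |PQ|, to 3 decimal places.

eq1: (x − 15.915)² + (y + 45.061)² = 31.5926470071²
eq2: (x + 47.791)² + (y − 23.341)² = 77.4215655657²
eq3: (x − 2.221)² + (y − 12.090)² = 61.7963777594²
eq1−eq3, eq1−eq2 (x²,y² cancel):
  -27.388·x + 114.302·y = -4953.376964
  -127.412·x + 136.804·y = -4451.002454
det = -27.388·136.804 − 114.302·-127.412 = 10816.658472
x = (-4953.376964·136.804 − 114.302·-4451.002454) / 10816.658472 = -15.613260
y = (-27.388·-4451.002454 − -4953.376964·-127.412) / 10816.658472 = -47.076980
|P − Q| = √((-15.613260 − -41.489)² + (-47.076980 − -26.179)²) = 33.260780

33.261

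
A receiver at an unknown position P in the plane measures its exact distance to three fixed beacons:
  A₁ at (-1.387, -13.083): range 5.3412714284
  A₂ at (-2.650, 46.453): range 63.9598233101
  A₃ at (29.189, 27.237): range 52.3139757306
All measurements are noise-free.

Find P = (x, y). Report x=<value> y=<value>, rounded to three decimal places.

x=1.826 y=-17.350

eq1: (x + 1.387)² + (y + 13.083)² = 5.3412714284²
eq2: (x + 2.650)² + (y − 46.453)² = 63.9598233101²
eq3: (x − 29.189)² + (y − 27.237)² = 52.3139757306²
eq3−eq1, eq3−eq2 (x²,y² cancel):
  -61.152·x − 80.640·y = 1287.459644
  -63.678·x + 38.432·y = -783.055122
det = -61.152·38.432 − -80.640·-63.678 = -7485.187584
x = (1287.459644·38.432 − -80.640·-783.055122) / -7485.187584 = 1.825728
y = (-61.152·-783.055122 − 1287.459644·-63.678) / -7485.187584 = -17.350032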